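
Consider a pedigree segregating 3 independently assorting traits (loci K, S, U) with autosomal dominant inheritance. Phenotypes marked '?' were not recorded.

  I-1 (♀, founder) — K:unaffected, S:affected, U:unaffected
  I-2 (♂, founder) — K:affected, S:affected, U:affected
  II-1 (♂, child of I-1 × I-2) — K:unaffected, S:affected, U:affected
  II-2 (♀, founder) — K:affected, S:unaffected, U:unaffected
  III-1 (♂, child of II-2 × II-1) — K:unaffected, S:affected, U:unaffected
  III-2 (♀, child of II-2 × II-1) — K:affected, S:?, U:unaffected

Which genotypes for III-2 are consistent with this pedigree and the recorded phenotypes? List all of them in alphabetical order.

K/I-1 un ·: kk
K/I-2 aff ·: Kk
K/II-1 un I-1×I-2: kk
K/II-2 aff ·: Kk
K/III-1 un II-2×II-1: kk
K/III-2 aff II-2×II-1: Kk
⇒ K over [I-1,I-2,II-1,II-2,III-1,III-2]: 1 consistent
S/I-1 aff ·: Ss|SS
S/I-2 aff ·: Ss|SS
S/II-1 aff I-1×I-2: Ss|SS
S/II-2 un ·: ss
S/III-1 aff II-2×II-1: Ss
S/III-2 ? II-2×II-1: ss|Ss
⇒ S over [I-1,I-2,II-1,II-2,III-1,III-2]: 10 consistent
U/I-1 un ·: uu
U/I-2 aff ·: Uu|UU
U/II-1 aff I-1×I-2: Uu
U/II-2 un ·: uu
U/III-1 un II-2×II-1: uu
U/III-2 un II-2×II-1: uu
⇒ U over [I-1,I-2,II-1,II-2,III-1,III-2]: 2 consistent

III-2 ∈ {Kk Ss uu, Kk ss uu}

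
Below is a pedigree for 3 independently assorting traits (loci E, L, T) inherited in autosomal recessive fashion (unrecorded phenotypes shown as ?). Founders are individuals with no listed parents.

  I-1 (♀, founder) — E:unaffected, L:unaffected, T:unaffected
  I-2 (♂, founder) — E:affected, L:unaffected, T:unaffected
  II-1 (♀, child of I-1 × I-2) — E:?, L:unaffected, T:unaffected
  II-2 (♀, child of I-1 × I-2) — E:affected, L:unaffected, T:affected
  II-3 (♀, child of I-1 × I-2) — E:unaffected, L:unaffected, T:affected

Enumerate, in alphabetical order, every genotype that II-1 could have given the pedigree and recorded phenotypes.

II-1 ∈ {Ee LL TT, Ee LL Tt, Ee Ll TT, Ee Ll Tt, ee LL TT, ee LL Tt, ee Ll TT, ee Ll Tt}

E/I-1 un ·: Ee
E/I-2 aff ·: ee
E/II-1 ? I-1×I-2: Ee|ee
E/II-2 aff I-1×I-2: ee
E/II-3 un I-1×I-2: Ee
⇒ E over [I-1,I-2,II-1,II-2,II-3]: 2 consistent
L/I-1 un ·: LL|Ll
L/I-2 un ·: LL|Ll
L/II-1 un I-1×I-2: LL|Ll
L/II-2 un I-1×I-2: LL|Ll
L/II-3 un I-1×I-2: LL|Ll
⇒ L over [I-1,I-2,II-1,II-2,II-3]: 25 consistent
T/I-1 un ·: Tt
T/I-2 un ·: Tt
T/II-1 un I-1×I-2: TT|Tt
T/II-2 aff I-1×I-2: tt
T/II-3 aff I-1×I-2: tt
⇒ T over [I-1,I-2,II-1,II-2,II-3]: 2 consistent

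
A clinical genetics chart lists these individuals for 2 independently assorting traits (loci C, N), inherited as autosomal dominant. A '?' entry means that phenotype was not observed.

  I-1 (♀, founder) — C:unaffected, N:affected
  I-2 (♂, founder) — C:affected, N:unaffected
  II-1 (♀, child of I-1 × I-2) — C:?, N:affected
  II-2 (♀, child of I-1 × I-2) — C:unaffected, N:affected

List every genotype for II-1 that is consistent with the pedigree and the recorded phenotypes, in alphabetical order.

II-1 ∈ {Cc Nn, cc Nn}

C/I-1 un ·: cc
C/I-2 aff ·: Cc
C/II-1 ? I-1×I-2: cc|Cc
C/II-2 un I-1×I-2: cc
⇒ C over [I-1,I-2,II-1,II-2]: 2 consistent
N/I-1 aff ·: Nn|NN
N/I-2 un ·: nn
N/II-1 aff I-1×I-2: Nn
N/II-2 aff I-1×I-2: Nn
⇒ N over [I-1,I-2,II-1,II-2]: 2 consistent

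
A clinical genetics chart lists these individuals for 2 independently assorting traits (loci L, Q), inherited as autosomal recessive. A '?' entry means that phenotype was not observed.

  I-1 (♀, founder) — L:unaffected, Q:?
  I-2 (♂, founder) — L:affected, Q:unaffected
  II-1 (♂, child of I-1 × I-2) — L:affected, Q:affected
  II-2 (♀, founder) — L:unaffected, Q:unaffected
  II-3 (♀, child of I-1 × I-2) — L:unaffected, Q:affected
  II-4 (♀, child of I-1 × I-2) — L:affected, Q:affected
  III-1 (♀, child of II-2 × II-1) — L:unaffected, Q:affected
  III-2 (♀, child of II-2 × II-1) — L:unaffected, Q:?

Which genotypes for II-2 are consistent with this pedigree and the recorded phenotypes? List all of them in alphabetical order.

II-2 ∈ {LL Qq, Ll Qq}

L/I-1 un ·: Ll
L/I-2 aff ·: ll
L/II-1 aff I-1×I-2: ll
L/II-2 un ·: LL|Ll
L/II-3 un I-1×I-2: Ll
L/II-4 aff I-1×I-2: ll
L/III-1 un II-2×II-1: Ll
L/III-2 un II-2×II-1: Ll
⇒ L over [I-1,I-2,II-1,II-2,II-3,II-4,III-1,III-2]: 2 consistent
Q/I-1 ? ·: Qq|qq
Q/I-2 un ·: Qq
Q/II-1 aff I-1×I-2: qq
Q/II-2 un ·: Qq
Q/II-3 aff I-1×I-2: qq
Q/II-4 aff I-1×I-2: qq
Q/III-1 aff II-2×II-1: qq
Q/III-2 ? II-2×II-1: Qq|qq
⇒ Q over [I-1,I-2,II-1,II-2,II-3,II-4,III-1,III-2]: 4 consistent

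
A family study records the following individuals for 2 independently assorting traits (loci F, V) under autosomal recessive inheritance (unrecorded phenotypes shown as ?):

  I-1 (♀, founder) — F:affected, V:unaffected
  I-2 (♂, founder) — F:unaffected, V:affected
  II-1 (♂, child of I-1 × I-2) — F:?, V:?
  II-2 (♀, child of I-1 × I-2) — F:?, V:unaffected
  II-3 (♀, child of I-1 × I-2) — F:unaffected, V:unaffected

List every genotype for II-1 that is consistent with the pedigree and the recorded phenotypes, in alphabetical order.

F/I-1 aff ·: ff
F/I-2 un ·: FF|Ff
F/II-1 ? I-1×I-2: Ff|ff
F/II-2 ? I-1×I-2: Ff|ff
F/II-3 un I-1×I-2: Ff
⇒ F over [I-1,I-2,II-1,II-2,II-3]: 5 consistent
V/I-1 un ·: VV|Vv
V/I-2 aff ·: vv
V/II-1 ? I-1×I-2: Vv|vv
V/II-2 un I-1×I-2: Vv
V/II-3 un I-1×I-2: Vv
⇒ V over [I-1,I-2,II-1,II-2,II-3]: 3 consistent

II-1 ∈ {Ff Vv, Ff vv, ff Vv, ff vv}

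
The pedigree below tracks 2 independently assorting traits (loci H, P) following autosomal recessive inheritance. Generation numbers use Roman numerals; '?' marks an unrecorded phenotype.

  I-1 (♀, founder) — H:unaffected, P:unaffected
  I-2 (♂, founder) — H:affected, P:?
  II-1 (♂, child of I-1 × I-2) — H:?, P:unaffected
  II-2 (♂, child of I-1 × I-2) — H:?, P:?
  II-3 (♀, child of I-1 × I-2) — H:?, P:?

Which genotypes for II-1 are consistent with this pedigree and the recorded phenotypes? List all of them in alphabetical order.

H/I-1 un ·: HH|Hh
H/I-2 aff ·: hh
H/II-1 ? I-1×I-2: Hh|hh
H/II-2 ? I-1×I-2: Hh|hh
H/II-3 ? I-1×I-2: Hh|hh
⇒ H over [I-1,I-2,II-1,II-2,II-3]: 9 consistent
P/I-1 un ·: PP|Pp
P/I-2 ? ·: PP|Pp|pp
P/II-1 un I-1×I-2: PP|Pp
P/II-2 ? I-1×I-2: PP|Pp|pp
P/II-3 ? I-1×I-2: PP|Pp|pp
⇒ P over [I-1,I-2,II-1,II-2,II-3]: 40 consistent

II-1 ∈ {Hh PP, Hh Pp, hh PP, hh Pp}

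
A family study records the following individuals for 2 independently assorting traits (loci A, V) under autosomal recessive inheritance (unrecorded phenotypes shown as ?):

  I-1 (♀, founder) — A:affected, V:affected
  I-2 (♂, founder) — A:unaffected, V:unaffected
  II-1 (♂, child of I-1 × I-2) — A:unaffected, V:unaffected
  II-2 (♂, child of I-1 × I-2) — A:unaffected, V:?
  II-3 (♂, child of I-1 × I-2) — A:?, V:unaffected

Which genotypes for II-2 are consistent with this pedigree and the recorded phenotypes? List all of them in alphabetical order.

II-2 ∈ {Aa Vv, Aa vv}

A/I-1 aff ·: aa
A/I-2 un ·: AA|Aa
A/II-1 un I-1×I-2: Aa
A/II-2 un I-1×I-2: Aa
A/II-3 ? I-1×I-2: Aa|aa
⇒ A over [I-1,I-2,II-1,II-2,II-3]: 3 consistent
V/I-1 aff ·: vv
V/I-2 un ·: VV|Vv
V/II-1 un I-1×I-2: Vv
V/II-2 ? I-1×I-2: Vv|vv
V/II-3 un I-1×I-2: Vv
⇒ V over [I-1,I-2,II-1,II-2,II-3]: 3 consistent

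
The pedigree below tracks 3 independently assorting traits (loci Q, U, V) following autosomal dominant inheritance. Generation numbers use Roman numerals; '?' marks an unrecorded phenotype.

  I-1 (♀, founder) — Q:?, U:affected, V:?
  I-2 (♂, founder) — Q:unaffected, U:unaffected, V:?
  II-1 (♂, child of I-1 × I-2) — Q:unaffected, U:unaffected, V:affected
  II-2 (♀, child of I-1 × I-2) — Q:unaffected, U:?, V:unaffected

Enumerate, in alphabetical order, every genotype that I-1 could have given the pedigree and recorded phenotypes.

I-1 ∈ {Qq Uu Vv, Qq Uu vv, qq Uu Vv, qq Uu vv}

Q/I-1 ? ·: qq|Qq
Q/I-2 un ·: qq
Q/II-1 un I-1×I-2: qq
Q/II-2 un I-1×I-2: qq
⇒ Q over [I-1,I-2,II-1,II-2]: 2 consistent
U/I-1 aff ·: Uu
U/I-2 un ·: uu
U/II-1 un I-1×I-2: uu
U/II-2 ? I-1×I-2: uu|Uu
⇒ U over [I-1,I-2,II-1,II-2]: 2 consistent
V/I-1 ? ·: vv|Vv
V/I-2 ? ·: vv|Vv
V/II-1 aff I-1×I-2: Vv|VV
V/II-2 un I-1×I-2: vv
⇒ V over [I-1,I-2,II-1,II-2]: 4 consistent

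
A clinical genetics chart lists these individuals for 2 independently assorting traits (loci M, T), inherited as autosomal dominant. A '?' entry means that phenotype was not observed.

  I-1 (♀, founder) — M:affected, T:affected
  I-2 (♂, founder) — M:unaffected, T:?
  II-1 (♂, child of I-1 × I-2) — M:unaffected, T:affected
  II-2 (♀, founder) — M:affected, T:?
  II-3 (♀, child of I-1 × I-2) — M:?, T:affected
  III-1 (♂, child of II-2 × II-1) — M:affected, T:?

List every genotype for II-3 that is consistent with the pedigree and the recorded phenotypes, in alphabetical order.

II-3 ∈ {Mm TT, Mm Tt, mm TT, mm Tt}

M/I-1 aff ·: Mm
M/I-2 un ·: mm
M/II-1 un I-1×I-2: mm
M/II-2 aff ·: Mm|MM
M/II-3 ? I-1×I-2: mm|Mm
M/III-1 aff II-2×II-1: Mm
⇒ M over [I-1,I-2,II-1,II-2,II-3,III-1]: 4 consistent
T/I-1 aff ·: Tt|TT
T/I-2 ? ·: tt|Tt|TT
T/II-1 aff I-1×I-2: Tt|TT
T/II-2 ? ·: tt|Tt|TT
T/II-3 aff I-1×I-2: Tt|TT
T/III-1 ? II-2×II-1: tt|Tt|TT
⇒ T over [I-1,I-2,II-1,II-2,II-3,III-1]: 84 consistent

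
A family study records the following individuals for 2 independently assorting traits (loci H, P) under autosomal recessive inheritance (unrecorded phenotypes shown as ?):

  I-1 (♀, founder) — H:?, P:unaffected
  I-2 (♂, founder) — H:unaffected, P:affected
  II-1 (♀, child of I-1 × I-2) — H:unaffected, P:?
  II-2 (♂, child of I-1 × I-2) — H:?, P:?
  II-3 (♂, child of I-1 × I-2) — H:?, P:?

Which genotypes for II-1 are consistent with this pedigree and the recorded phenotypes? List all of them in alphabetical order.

H/I-1 ? ·: HH|Hh|hh
H/I-2 un ·: HH|Hh
H/II-1 un I-1×I-2: HH|Hh
H/II-2 ? I-1×I-2: HH|Hh|hh
H/II-3 ? I-1×I-2: HH|Hh|hh
⇒ H over [I-1,I-2,II-1,II-2,II-3]: 40 consistent
P/I-1 un ·: PP|Pp
P/I-2 aff ·: pp
P/II-1 ? I-1×I-2: Pp|pp
P/II-2 ? I-1×I-2: Pp|pp
P/II-3 ? I-1×I-2: Pp|pp
⇒ P over [I-1,I-2,II-1,II-2,II-3]: 9 consistent

II-1 ∈ {HH Pp, HH pp, Hh Pp, Hh pp}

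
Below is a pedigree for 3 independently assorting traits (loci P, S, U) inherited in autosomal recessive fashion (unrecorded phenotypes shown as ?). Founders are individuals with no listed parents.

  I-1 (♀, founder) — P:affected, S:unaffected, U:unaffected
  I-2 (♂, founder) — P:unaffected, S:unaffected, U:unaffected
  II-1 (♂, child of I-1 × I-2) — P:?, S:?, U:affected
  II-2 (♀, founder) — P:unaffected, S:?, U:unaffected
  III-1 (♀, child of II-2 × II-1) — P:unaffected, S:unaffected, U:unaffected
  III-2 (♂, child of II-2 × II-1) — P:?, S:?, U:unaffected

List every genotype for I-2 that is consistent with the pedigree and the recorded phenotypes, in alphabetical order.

P/I-1 aff ·: pp
P/I-2 un ·: PP|Pp
P/II-1 ? I-1×I-2: Pp|pp
P/II-2 un ·: PP|Pp
P/III-1 un II-2×II-1: PP|Pp
P/III-2 ? II-2×II-1: PP|Pp|pp
⇒ P over [I-1,I-2,II-1,II-2,III-1,III-2]: 23 consistent
S/I-1 un ·: SS|Ss
S/I-2 un ·: SS|Ss
S/II-1 ? I-1×I-2: SS|Ss|ss
S/II-2 ? ·: SS|Ss|ss
S/III-1 un II-2×II-1: SS|Ss
S/III-2 ? II-2×II-1: SS|Ss|ss
⇒ S over [I-1,I-2,II-1,II-2,III-1,III-2]: 63 consistent
U/I-1 un ·: Uu
U/I-2 un ·: Uu
U/II-1 aff I-1×I-2: uu
U/II-2 un ·: UU|Uu
U/III-1 un II-2×II-1: Uu
U/III-2 un II-2×II-1: Uu
⇒ U over [I-1,I-2,II-1,II-2,III-1,III-2]: 2 consistent

I-2 ∈ {PP SS Uu, PP Ss Uu, Pp SS Uu, Pp Ss Uu}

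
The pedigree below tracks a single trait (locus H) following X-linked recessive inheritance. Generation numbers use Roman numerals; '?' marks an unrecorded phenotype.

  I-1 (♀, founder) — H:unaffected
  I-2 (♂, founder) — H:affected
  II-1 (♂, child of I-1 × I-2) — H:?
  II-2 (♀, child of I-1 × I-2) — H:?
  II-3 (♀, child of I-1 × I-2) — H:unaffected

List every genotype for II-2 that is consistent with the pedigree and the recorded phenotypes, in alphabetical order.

II-2 ∈ {X^HX^h, X^hX^h}

H/I-1 un ·: X^HX^H|X^HX^h
H/I-2 aff ·: X^hY
H/II-1 ? I-1×I-2: X^HY|X^hY
H/II-2 ? I-1×I-2: X^HX^h|X^hX^h
H/II-3 un I-1×I-2: X^HX^h
⇒ H over [I-1,I-2,II-1,II-2,II-3]: 5 consistent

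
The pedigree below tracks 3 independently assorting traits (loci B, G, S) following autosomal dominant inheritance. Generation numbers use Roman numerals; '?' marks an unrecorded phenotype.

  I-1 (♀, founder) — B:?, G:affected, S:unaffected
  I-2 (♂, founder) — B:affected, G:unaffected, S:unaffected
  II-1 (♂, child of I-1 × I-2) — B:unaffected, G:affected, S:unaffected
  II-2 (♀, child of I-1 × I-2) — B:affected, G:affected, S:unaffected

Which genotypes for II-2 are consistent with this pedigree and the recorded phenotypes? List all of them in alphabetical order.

B/I-1 ? ·: bb|Bb
B/I-2 aff ·: Bb
B/II-1 un I-1×I-2: bb
B/II-2 aff I-1×I-2: Bb|BB
⇒ B over [I-1,I-2,II-1,II-2]: 3 consistent
G/I-1 aff ·: Gg|GG
G/I-2 un ·: gg
G/II-1 aff I-1×I-2: Gg
G/II-2 aff I-1×I-2: Gg
⇒ G over [I-1,I-2,II-1,II-2]: 2 consistent
S/I-1 un ·: ss
S/I-2 un ·: ss
S/II-1 un I-1×I-2: ss
S/II-2 un I-1×I-2: ss
⇒ S over [I-1,I-2,II-1,II-2]: 1 consistent

II-2 ∈ {BB Gg ss, Bb Gg ss}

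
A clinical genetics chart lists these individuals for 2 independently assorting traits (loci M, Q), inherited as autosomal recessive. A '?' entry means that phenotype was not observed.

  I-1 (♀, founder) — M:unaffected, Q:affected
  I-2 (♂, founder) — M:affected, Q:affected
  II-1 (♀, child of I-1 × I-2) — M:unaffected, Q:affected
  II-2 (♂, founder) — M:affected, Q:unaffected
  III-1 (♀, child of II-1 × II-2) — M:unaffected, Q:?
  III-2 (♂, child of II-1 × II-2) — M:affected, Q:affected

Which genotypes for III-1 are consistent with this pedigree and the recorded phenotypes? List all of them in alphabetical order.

III-1 ∈ {Mm Qq, Mm qq}

M/I-1 un ·: MM|Mm
M/I-2 aff ·: mm
M/II-1 un I-1×I-2: Mm
M/II-2 aff ·: mm
M/III-1 un II-1×II-2: Mm
M/III-2 aff II-1×II-2: mm
⇒ M over [I-1,I-2,II-1,II-2,III-1,III-2]: 2 consistent
Q/I-1 aff ·: qq
Q/I-2 aff ·: qq
Q/II-1 aff I-1×I-2: qq
Q/II-2 un ·: Qq
Q/III-1 ? II-1×II-2: Qq|qq
Q/III-2 aff II-1×II-2: qq
⇒ Q over [I-1,I-2,II-1,II-2,III-1,III-2]: 2 consistent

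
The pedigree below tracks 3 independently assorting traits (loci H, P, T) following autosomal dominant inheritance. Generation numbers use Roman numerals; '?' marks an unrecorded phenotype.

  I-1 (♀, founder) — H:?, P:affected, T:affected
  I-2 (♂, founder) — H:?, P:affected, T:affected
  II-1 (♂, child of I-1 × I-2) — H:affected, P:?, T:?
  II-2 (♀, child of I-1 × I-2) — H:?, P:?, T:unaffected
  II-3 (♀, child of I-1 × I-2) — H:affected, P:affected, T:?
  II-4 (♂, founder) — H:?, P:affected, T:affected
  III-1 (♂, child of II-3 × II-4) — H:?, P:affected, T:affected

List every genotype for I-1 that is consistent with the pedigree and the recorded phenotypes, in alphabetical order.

I-1 ∈ {HH PP Tt, HH Pp Tt, Hh PP Tt, Hh Pp Tt, hh PP Tt, hh Pp Tt}

H/I-1 ? ·: hh|Hh|HH
H/I-2 ? ·: hh|Hh|HH
H/II-1 aff I-1×I-2: Hh|HH
H/II-2 ? I-1×I-2: hh|Hh|HH
H/II-3 aff I-1×I-2: Hh|HH
H/II-4 ? ·: hh|Hh|HH
H/III-1 ? II-3×II-4: hh|Hh|HH
⇒ H over [I-1,I-2,II-1,II-2,II-3,II-4,III-1]: 200 consistent
P/I-1 aff ·: Pp|PP
P/I-2 aff ·: Pp|PP
P/II-1 ? I-1×I-2: pp|Pp|PP
P/II-2 ? I-1×I-2: pp|Pp|PP
P/II-3 aff I-1×I-2: Pp|PP
P/II-4 aff ·: Pp|PP
P/III-1 aff II-3×II-4: Pp|PP
⇒ P over [I-1,I-2,II-1,II-2,II-3,II-4,III-1]: 122 consistent
T/I-1 aff ·: Tt
T/I-2 aff ·: Tt
T/II-1 ? I-1×I-2: tt|Tt|TT
T/II-2 un I-1×I-2: tt
T/II-3 ? I-1×I-2: tt|Tt|TT
T/II-4 aff ·: Tt|TT
T/III-1 aff II-3×II-4: Tt|TT
⇒ T over [I-1,I-2,II-1,II-2,II-3,II-4,III-1]: 27 consistent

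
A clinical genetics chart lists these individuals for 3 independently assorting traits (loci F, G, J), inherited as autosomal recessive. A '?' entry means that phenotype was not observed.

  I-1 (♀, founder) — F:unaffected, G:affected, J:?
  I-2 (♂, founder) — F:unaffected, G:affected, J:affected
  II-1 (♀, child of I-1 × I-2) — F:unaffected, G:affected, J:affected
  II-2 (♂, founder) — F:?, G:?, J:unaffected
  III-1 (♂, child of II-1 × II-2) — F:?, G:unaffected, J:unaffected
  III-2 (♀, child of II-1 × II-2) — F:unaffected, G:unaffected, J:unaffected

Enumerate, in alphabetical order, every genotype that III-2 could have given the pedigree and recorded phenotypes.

III-2 ∈ {FF Gg Jj, Ff Gg Jj}

F/I-1 un ·: FF|Ff
F/I-2 un ·: FF|Ff
F/II-1 un I-1×I-2: FF|Ff
F/II-2 ? ·: FF|Ff|ff
F/III-1 ? II-1×II-2: FF|Ff|ff
F/III-2 un II-1×II-2: FF|Ff
⇒ F over [I-1,I-2,II-1,II-2,III-1,III-2]: 60 consistent
G/I-1 aff ·: gg
G/I-2 aff ·: gg
G/II-1 aff I-1×I-2: gg
G/II-2 ? ·: GG|Gg
G/III-1 un II-1×II-2: Gg
G/III-2 un II-1×II-2: Gg
⇒ G over [I-1,I-2,II-1,II-2,III-1,III-2]: 2 consistent
J/I-1 ? ·: Jj|jj
J/I-2 aff ·: jj
J/II-1 aff I-1×I-2: jj
J/II-2 un ·: JJ|Jj
J/III-1 un II-1×II-2: Jj
J/III-2 un II-1×II-2: Jj
⇒ J over [I-1,I-2,II-1,II-2,III-1,III-2]: 4 consistent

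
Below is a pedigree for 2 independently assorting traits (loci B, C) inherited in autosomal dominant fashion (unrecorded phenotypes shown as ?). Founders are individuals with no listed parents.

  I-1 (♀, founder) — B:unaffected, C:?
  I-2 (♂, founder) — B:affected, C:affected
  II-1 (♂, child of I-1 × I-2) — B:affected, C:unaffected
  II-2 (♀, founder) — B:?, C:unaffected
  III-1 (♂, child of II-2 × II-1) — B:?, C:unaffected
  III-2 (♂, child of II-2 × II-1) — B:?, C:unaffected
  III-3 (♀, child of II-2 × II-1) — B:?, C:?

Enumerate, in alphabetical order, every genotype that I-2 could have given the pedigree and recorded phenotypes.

B/I-1 un ·: bb
B/I-2 aff ·: Bb|BB
B/II-1 aff I-1×I-2: Bb
B/II-2 ? ·: bb|Bb|BB
B/III-1 ? II-2×II-1: bb|Bb|BB
B/III-2 ? II-2×II-1: bb|Bb|BB
B/III-3 ? II-2×II-1: bb|Bb|BB
⇒ B over [I-1,I-2,II-1,II-2,III-1,III-2,III-3]: 86 consistent
C/I-1 ? ·: cc|Cc
C/I-2 aff ·: Cc
C/II-1 un I-1×I-2: cc
C/II-2 un ·: cc
C/III-1 un II-2×II-1: cc
C/III-2 un II-2×II-1: cc
C/III-3 ? II-2×II-1: cc
⇒ C over [I-1,I-2,II-1,II-2,III-1,III-2,III-3]: 2 consistent

I-2 ∈ {BB Cc, Bb Cc}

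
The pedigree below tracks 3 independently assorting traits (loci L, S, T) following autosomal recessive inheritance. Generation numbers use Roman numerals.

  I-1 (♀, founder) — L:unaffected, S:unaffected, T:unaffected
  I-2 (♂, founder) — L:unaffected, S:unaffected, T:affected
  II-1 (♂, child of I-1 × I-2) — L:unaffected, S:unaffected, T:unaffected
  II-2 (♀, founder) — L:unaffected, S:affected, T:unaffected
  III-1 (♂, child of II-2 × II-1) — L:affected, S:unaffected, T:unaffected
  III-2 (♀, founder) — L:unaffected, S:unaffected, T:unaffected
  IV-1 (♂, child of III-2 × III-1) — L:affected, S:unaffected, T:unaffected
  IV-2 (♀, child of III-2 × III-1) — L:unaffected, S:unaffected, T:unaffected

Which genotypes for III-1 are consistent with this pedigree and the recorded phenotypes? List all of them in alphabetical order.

III-1 ∈ {ll Ss TT, ll Ss Tt}

L/I-1 un ·: LL|Ll
L/I-2 un ·: LL|Ll
L/II-1 un I-1×I-2: Ll
L/II-2 un ·: Ll
L/III-1 aff II-2×II-1: ll
L/III-2 un ·: Ll
L/IV-1 aff III-2×III-1: ll
L/IV-2 un III-2×III-1: Ll
⇒ L over [I-1,I-2,II-1,II-2,III-1,III-2,IV-1,IV-2]: 3 consistent
S/I-1 un ·: SS|Ss
S/I-2 un ·: SS|Ss
S/II-1 un I-1×I-2: SS|Ss
S/II-2 aff ·: ss
S/III-1 un II-2×II-1: Ss
S/III-2 un ·: SS|Ss
S/IV-1 un III-2×III-1: SS|Ss
S/IV-2 un III-2×III-1: SS|Ss
⇒ S over [I-1,I-2,II-1,II-2,III-1,III-2,IV-1,IV-2]: 56 consistent
T/I-1 un ·: TT|Tt
T/I-2 aff ·: tt
T/II-1 un I-1×I-2: Tt
T/II-2 un ·: TT|Tt
T/III-1 un II-2×II-1: TT|Tt
T/III-2 un ·: TT|Tt
T/IV-1 un III-2×III-1: TT|Tt
T/IV-2 un III-2×III-1: TT|Tt
⇒ T over [I-1,I-2,II-1,II-2,III-1,III-2,IV-1,IV-2]: 52 consistent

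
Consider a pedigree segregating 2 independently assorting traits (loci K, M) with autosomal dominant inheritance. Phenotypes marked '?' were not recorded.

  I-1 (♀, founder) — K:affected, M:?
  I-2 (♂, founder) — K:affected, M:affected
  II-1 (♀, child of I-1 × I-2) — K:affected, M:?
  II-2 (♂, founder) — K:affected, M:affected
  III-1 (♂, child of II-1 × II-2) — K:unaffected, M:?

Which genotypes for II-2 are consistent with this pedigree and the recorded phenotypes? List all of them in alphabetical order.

K/I-1 aff ·: Kk|KK
K/I-2 aff ·: Kk|KK
K/II-1 aff I-1×I-2: Kk
K/II-2 aff ·: Kk
K/III-1 un II-1×II-2: kk
⇒ K over [I-1,I-2,II-1,II-2,III-1]: 3 consistent
M/I-1 ? ·: mm|Mm|MM
M/I-2 aff ·: Mm|MM
M/II-1 ? I-1×I-2: mm|Mm|MM
M/II-2 aff ·: Mm|MM
M/III-1 ? II-1×II-2: mm|Mm|MM
⇒ M over [I-1,I-2,II-1,II-2,III-1]: 43 consistent

II-2 ∈ {Kk MM, Kk Mm}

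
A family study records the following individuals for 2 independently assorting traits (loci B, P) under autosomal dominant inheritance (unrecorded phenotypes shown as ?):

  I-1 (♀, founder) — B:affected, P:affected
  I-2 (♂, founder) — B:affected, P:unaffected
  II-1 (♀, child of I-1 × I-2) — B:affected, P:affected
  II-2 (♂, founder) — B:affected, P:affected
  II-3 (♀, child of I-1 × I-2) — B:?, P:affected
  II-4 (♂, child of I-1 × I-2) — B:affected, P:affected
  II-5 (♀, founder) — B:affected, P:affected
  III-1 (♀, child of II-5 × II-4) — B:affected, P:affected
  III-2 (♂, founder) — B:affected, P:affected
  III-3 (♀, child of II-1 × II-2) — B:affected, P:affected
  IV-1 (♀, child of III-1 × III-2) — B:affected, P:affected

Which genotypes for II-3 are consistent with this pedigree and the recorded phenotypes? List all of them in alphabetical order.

II-3 ∈ {BB Pp, Bb Pp, bb Pp}

B/I-1 aff ·: Bb|BB
B/I-2 aff ·: Bb|BB
B/II-1 aff I-1×I-2: Bb|BB
B/II-2 aff ·: Bb|BB
B/II-3 ? I-1×I-2: bb|Bb|BB
B/II-4 aff I-1×I-2: Bb|BB
B/II-5 aff ·: Bb|BB
B/III-1 aff II-5×II-4: Bb|BB
B/III-2 aff ·: Bb|BB
B/III-3 aff II-1×II-2: Bb|BB
B/IV-1 aff III-1×III-2: Bb|BB
⇒ B over [I-1,I-2,II-1,II-2,II-3,II-4,II-5,III-1,III-2,III-3,IV-1]: 1206 consistent
P/I-1 aff ·: Pp|PP
P/I-2 un ·: pp
P/II-1 aff I-1×I-2: Pp
P/II-2 aff ·: Pp|PP
P/II-3 aff I-1×I-2: Pp
P/II-4 aff I-1×I-2: Pp
P/II-5 aff ·: Pp|PP
P/III-1 aff II-5×II-4: Pp|PP
P/III-2 aff ·: Pp|PP
P/III-3 aff II-1×II-2: Pp|PP
P/IV-1 aff III-1×III-2: Pp|PP
⇒ P over [I-1,I-2,II-1,II-2,II-3,II-4,II-5,III-1,III-2,III-3,IV-1]: 112 consistent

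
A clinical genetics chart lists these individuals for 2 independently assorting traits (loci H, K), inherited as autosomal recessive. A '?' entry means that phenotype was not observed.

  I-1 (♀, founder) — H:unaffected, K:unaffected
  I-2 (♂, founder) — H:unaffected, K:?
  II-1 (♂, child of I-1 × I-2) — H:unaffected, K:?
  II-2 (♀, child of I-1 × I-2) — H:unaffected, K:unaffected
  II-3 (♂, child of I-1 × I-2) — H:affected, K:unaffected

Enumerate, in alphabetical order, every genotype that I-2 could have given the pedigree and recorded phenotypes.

I-2 ∈ {Hh KK, Hh Kk, Hh kk}

H/I-1 un ·: Hh
H/I-2 un ·: Hh
H/II-1 un I-1×I-2: HH|Hh
H/II-2 un I-1×I-2: HH|Hh
H/II-3 aff I-1×I-2: hh
⇒ H over [I-1,I-2,II-1,II-2,II-3]: 4 consistent
K/I-1 un ·: KK|Kk
K/I-2 ? ·: KK|Kk|kk
K/II-1 ? I-1×I-2: KK|Kk|kk
K/II-2 un I-1×I-2: KK|Kk
K/II-3 un I-1×I-2: KK|Kk
⇒ K over [I-1,I-2,II-1,II-2,II-3]: 32 consistent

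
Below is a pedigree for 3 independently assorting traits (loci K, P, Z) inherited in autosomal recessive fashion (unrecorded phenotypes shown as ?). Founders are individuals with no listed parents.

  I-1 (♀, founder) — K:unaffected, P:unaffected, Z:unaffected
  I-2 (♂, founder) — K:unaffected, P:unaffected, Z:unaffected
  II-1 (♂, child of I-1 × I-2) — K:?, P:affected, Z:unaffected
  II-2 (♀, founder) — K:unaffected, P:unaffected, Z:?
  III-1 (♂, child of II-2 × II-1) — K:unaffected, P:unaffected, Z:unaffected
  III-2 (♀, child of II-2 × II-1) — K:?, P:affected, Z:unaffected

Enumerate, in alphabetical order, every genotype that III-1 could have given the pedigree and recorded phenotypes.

K/I-1 un ·: KK|Kk
K/I-2 un ·: KK|Kk
K/II-1 ? I-1×I-2: KK|Kk|kk
K/II-2 un ·: KK|Kk
K/III-1 un II-2×II-1: KK|Kk
K/III-2 ? II-2×II-1: KK|Kk|kk
⇒ K over [I-1,I-2,II-1,II-2,III-1,III-2]: 53 consistent
P/I-1 un ·: Pp
P/I-2 un ·: Pp
P/II-1 aff I-1×I-2: pp
P/II-2 un ·: Pp
P/III-1 un II-2×II-1: Pp
P/III-2 aff II-2×II-1: pp
⇒ P over [I-1,I-2,II-1,II-2,III-1,III-2]: 1 consistent
Z/I-1 un ·: ZZ|Zz
Z/I-2 un ·: ZZ|Zz
Z/II-1 un I-1×I-2: ZZ|Zz
Z/II-2 ? ·: ZZ|Zz|zz
Z/III-1 un II-2×II-1: ZZ|Zz
Z/III-2 un II-2×II-1: ZZ|Zz
⇒ Z over [I-1,I-2,II-1,II-2,III-1,III-2]: 51 consistent

III-1 ∈ {KK Pp ZZ, KK Pp Zz, Kk Pp ZZ, Kk Pp Zz}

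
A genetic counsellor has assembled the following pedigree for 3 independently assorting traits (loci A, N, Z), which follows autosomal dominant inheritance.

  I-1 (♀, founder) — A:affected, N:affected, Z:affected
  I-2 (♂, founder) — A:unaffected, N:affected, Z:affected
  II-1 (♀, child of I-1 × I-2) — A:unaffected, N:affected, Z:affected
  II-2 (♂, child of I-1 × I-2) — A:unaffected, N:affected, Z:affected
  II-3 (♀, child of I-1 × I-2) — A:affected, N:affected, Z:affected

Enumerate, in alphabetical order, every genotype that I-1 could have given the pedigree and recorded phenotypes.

I-1 ∈ {Aa NN ZZ, Aa NN Zz, Aa Nn ZZ, Aa Nn Zz}

A/I-1 aff ·: Aa
A/I-2 un ·: aa
A/II-1 un I-1×I-2: aa
A/II-2 un I-1×I-2: aa
A/II-3 aff I-1×I-2: Aa
⇒ A over [I-1,I-2,II-1,II-2,II-3]: 1 consistent
N/I-1 aff ·: Nn|NN
N/I-2 aff ·: Nn|NN
N/II-1 aff I-1×I-2: Nn|NN
N/II-2 aff I-1×I-2: Nn|NN
N/II-3 aff I-1×I-2: Nn|NN
⇒ N over [I-1,I-2,II-1,II-2,II-3]: 25 consistent
Z/I-1 aff ·: Zz|ZZ
Z/I-2 aff ·: Zz|ZZ
Z/II-1 aff I-1×I-2: Zz|ZZ
Z/II-2 aff I-1×I-2: Zz|ZZ
Z/II-3 aff I-1×I-2: Zz|ZZ
⇒ Z over [I-1,I-2,II-1,II-2,II-3]: 25 consistent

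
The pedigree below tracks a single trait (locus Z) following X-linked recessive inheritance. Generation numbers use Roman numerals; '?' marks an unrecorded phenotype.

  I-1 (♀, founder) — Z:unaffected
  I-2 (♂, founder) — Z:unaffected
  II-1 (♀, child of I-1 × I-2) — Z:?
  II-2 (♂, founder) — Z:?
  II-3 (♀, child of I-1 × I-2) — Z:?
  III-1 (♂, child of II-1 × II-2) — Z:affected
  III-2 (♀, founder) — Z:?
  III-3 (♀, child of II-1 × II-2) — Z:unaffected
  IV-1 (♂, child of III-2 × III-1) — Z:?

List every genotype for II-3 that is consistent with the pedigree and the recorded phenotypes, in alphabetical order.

II-3 ∈ {X^ZX^Z, X^ZX^z}

Z/I-1 un ·: X^ZX^z
Z/I-2 un ·: X^ZY
Z/II-1 ? I-1×I-2: X^ZX^z
Z/II-2 ? ·: X^ZY|X^zY
Z/II-3 ? I-1×I-2: X^ZX^Z|X^ZX^z
Z/III-1 aff II-1×II-2: X^zY
Z/III-2 ? ·: X^ZX^Z|X^ZX^z|X^zX^z
Z/III-3 un II-1×II-2: X^ZX^Z|X^ZX^z
Z/IV-1 ? III-2×III-1: X^ZY|X^zY
⇒ Z over [I-1,I-2,II-1,II-2,II-3,III-1,III-2,III-3,IV-1]: 24 consistent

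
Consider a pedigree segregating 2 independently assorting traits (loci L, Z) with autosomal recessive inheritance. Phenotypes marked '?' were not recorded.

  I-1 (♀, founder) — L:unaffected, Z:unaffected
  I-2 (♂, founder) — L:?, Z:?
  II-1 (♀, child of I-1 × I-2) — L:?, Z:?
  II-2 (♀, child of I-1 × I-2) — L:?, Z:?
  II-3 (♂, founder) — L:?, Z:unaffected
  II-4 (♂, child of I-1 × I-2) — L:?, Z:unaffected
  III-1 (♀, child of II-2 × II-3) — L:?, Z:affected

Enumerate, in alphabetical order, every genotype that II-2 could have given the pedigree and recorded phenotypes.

L/I-1 un ·: LL|Ll
L/I-2 ? ·: LL|Ll|ll
L/II-1 ? I-1×I-2: LL|Ll|ll
L/II-2 ? I-1×I-2: LL|Ll|ll
L/II-3 ? ·: LL|Ll|ll
L/II-4 ? I-1×I-2: LL|Ll|ll
L/III-1 ? II-2×II-3: LL|Ll|ll
⇒ L over [I-1,I-2,II-1,II-2,II-3,II-4,III-1]: 278 consistent
Z/I-1 un ·: ZZ|Zz
Z/I-2 ? ·: ZZ|Zz|zz
Z/II-1 ? I-1×I-2: ZZ|Zz|zz
Z/II-2 ? I-1×I-2: Zz|zz
Z/II-3 un ·: Zz
Z/II-4 un I-1×I-2: ZZ|Zz
Z/III-1 aff II-2×II-3: zz
⇒ Z over [I-1,I-2,II-1,II-2,II-3,II-4,III-1]: 25 consistent

II-2 ∈ {LL Zz, LL zz, Ll Zz, Ll zz, ll Zz, ll zz}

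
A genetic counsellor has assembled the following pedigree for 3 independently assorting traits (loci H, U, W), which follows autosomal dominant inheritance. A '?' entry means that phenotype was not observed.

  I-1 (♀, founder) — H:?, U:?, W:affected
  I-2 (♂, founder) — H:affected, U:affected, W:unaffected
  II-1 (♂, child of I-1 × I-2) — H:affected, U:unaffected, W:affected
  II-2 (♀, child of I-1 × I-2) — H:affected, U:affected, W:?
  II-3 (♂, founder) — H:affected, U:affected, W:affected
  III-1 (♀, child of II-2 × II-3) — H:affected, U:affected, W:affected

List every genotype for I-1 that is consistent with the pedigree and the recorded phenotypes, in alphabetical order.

H/I-1 ? ·: hh|Hh|HH
H/I-2 aff ·: Hh|HH
H/II-1 aff I-1×I-2: Hh|HH
H/II-2 aff I-1×I-2: Hh|HH
H/II-3 aff ·: Hh|HH
H/III-1 aff II-2×II-3: Hh|HH
⇒ H over [I-1,I-2,II-1,II-2,II-3,III-1]: 53 consistent
U/I-1 ? ·: uu|Uu
U/I-2 aff ·: Uu
U/II-1 un I-1×I-2: uu
U/II-2 aff I-1×I-2: Uu|UU
U/II-3 aff ·: Uu|UU
U/III-1 aff II-2×II-3: Uu|UU
⇒ U over [I-1,I-2,II-1,II-2,II-3,III-1]: 11 consistent
W/I-1 aff ·: Ww|WW
W/I-2 un ·: ww
W/II-1 aff I-1×I-2: Ww
W/II-2 ? I-1×I-2: ww|Ww
W/II-3 aff ·: Ww|WW
W/III-1 aff II-2×II-3: Ww|WW
⇒ W over [I-1,I-2,II-1,II-2,II-3,III-1]: 10 consistent

I-1 ∈ {HH Uu WW, HH Uu Ww, HH uu WW, HH uu Ww, Hh Uu WW, Hh Uu Ww, Hh uu WW, Hh uu Ww, hh Uu WW, hh Uu Ww, hh uu WW, hh uu Ww}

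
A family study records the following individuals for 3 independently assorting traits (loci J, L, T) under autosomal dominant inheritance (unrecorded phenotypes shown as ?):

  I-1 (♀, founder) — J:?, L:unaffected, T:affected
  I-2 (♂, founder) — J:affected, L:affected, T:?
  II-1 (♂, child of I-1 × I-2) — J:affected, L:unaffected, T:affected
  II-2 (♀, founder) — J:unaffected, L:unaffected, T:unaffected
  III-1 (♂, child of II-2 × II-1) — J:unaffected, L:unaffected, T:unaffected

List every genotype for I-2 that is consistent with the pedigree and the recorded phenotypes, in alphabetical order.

J/I-1 ? ·: jj|Jj|JJ
J/I-2 aff ·: Jj|JJ
J/II-1 aff I-1×I-2: Jj
J/II-2 un ·: jj
J/III-1 un II-2×II-1: jj
⇒ J over [I-1,I-2,II-1,II-2,III-1]: 5 consistent
L/I-1 un ·: ll
L/I-2 aff ·: Ll
L/II-1 un I-1×I-2: ll
L/II-2 un ·: ll
L/III-1 un II-2×II-1: ll
⇒ L over [I-1,I-2,II-1,II-2,III-1]: 1 consistent
T/I-1 aff ·: Tt|TT
T/I-2 ? ·: tt|Tt|TT
T/II-1 aff I-1×I-2: Tt
T/II-2 un ·: tt
T/III-1 un II-2×II-1: tt
⇒ T over [I-1,I-2,II-1,II-2,III-1]: 5 consistent

I-2 ∈ {JJ Ll TT, JJ Ll Tt, JJ Ll tt, Jj Ll TT, Jj Ll Tt, Jj Ll tt}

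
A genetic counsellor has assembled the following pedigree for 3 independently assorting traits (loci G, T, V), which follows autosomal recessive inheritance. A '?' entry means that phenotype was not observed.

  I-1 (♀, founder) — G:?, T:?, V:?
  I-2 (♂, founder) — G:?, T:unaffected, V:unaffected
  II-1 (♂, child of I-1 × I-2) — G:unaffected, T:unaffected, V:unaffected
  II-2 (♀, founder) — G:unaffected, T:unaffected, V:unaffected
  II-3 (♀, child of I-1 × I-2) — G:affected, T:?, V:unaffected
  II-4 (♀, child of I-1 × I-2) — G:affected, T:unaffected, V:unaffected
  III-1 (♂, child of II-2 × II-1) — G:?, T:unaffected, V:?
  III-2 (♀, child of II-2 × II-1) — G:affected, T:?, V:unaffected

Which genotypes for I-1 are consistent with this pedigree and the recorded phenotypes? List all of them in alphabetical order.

I-1 ∈ {Gg TT VV, Gg TT Vv, Gg TT vv, Gg Tt VV, Gg Tt Vv, Gg Tt vv, Gg tt VV, Gg tt Vv, Gg tt vv, gg TT VV, gg TT Vv, gg TT vv, gg Tt VV, gg Tt Vv, gg Tt vv, gg tt VV, gg tt Vv, gg tt vv}

G/I-1 ? ·: Gg|gg
G/I-2 ? ·: Gg|gg
G/II-1 un I-1×I-2: Gg
G/II-2 un ·: Gg
G/II-3 aff I-1×I-2: gg
G/II-4 aff I-1×I-2: gg
G/III-1 ? II-2×II-1: GG|Gg|gg
G/III-2 aff II-2×II-1: gg
⇒ G over [I-1,I-2,II-1,II-2,II-3,II-4,III-1,III-2]: 9 consistent
T/I-1 ? ·: TT|Tt|tt
T/I-2 un ·: TT|Tt
T/II-1 un I-1×I-2: TT|Tt
T/II-2 un ·: TT|Tt
T/II-3 ? I-1×I-2: TT|Tt|tt
T/II-4 un I-1×I-2: TT|Tt
T/III-1 un II-2×II-1: TT|Tt
T/III-2 ? II-2×II-1: TT|Tt|tt
⇒ T over [I-1,I-2,II-1,II-2,II-3,II-4,III-1,III-2]: 245 consistent
V/I-1 ? ·: VV|Vv|vv
V/I-2 un ·: VV|Vv
V/II-1 un I-1×I-2: VV|Vv
V/II-2 un ·: VV|Vv
V/II-3 un I-1×I-2: VV|Vv
V/II-4 un I-1×I-2: VV|Vv
V/III-1 ? II-2×II-1: VV|Vv|vv
V/III-2 un II-2×II-1: VV|Vv
⇒ V over [I-1,I-2,II-1,II-2,II-3,II-4,III-1,III-2]: 205 consistent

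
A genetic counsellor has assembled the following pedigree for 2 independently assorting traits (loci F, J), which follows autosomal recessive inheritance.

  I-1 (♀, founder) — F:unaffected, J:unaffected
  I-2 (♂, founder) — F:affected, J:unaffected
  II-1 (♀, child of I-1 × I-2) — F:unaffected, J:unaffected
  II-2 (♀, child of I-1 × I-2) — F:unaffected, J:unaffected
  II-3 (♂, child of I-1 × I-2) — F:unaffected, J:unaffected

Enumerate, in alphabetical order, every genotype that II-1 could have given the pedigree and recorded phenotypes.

II-1 ∈ {Ff JJ, Ff Jj}

F/I-1 un ·: FF|Ff
F/I-2 aff ·: ff
F/II-1 un I-1×I-2: Ff
F/II-2 un I-1×I-2: Ff
F/II-3 un I-1×I-2: Ff
⇒ F over [I-1,I-2,II-1,II-2,II-3]: 2 consistent
J/I-1 un ·: JJ|Jj
J/I-2 un ·: JJ|Jj
J/II-1 un I-1×I-2: JJ|Jj
J/II-2 un I-1×I-2: JJ|Jj
J/II-3 un I-1×I-2: JJ|Jj
⇒ J over [I-1,I-2,II-1,II-2,II-3]: 25 consistent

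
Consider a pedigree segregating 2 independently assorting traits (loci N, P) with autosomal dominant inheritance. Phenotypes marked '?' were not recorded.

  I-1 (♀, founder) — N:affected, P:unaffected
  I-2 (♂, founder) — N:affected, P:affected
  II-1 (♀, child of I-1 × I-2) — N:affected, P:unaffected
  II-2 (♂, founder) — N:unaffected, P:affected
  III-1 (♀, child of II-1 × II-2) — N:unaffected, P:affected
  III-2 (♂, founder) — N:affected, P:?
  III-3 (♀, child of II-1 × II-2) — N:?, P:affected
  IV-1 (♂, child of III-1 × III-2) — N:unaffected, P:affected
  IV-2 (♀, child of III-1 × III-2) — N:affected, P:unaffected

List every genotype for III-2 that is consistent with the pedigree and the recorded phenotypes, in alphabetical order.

N/I-1 aff ·: Nn|NN
N/I-2 aff ·: Nn|NN
N/II-1 aff I-1×I-2: Nn
N/II-2 un ·: nn
N/III-1 un II-1×II-2: nn
N/III-2 aff ·: Nn
N/III-3 ? II-1×II-2: nn|Nn
N/IV-1 un III-1×III-2: nn
N/IV-2 aff III-1×III-2: Nn
⇒ N over [I-1,I-2,II-1,II-2,III-1,III-2,III-3,IV-1,IV-2]: 6 consistent
P/I-1 un ·: pp
P/I-2 aff ·: Pp
P/II-1 un I-1×I-2: pp
P/II-2 aff ·: Pp|PP
P/III-1 aff II-1×II-2: Pp
P/III-2 ? ·: pp|Pp
P/III-3 aff II-1×II-2: Pp
P/IV-1 aff III-1×III-2: Pp|PP
P/IV-2 un III-1×III-2: pp
⇒ P over [I-1,I-2,II-1,II-2,III-1,III-2,III-3,IV-1,IV-2]: 6 consistent

III-2 ∈ {Nn Pp, Nn pp}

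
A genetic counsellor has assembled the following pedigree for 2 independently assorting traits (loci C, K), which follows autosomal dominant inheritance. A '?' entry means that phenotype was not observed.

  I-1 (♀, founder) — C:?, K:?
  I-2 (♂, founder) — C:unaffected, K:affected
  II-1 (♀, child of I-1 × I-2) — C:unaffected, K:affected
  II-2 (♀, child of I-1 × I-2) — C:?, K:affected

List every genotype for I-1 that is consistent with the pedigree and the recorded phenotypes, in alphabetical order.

I-1 ∈ {Cc KK, Cc Kk, Cc kk, cc KK, cc Kk, cc kk}

C/I-1 ? ·: cc|Cc
C/I-2 un ·: cc
C/II-1 un I-1×I-2: cc
C/II-2 ? I-1×I-2: cc|Cc
⇒ C over [I-1,I-2,II-1,II-2]: 3 consistent
K/I-1 ? ·: kk|Kk|KK
K/I-2 aff ·: Kk|KK
K/II-1 aff I-1×I-2: Kk|KK
K/II-2 aff I-1×I-2: Kk|KK
⇒ K over [I-1,I-2,II-1,II-2]: 15 consistent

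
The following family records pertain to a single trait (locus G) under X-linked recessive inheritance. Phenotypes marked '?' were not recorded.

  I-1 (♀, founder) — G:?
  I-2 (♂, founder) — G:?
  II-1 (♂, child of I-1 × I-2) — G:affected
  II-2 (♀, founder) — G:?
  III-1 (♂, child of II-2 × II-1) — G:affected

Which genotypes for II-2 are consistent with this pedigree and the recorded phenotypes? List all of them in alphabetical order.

G/I-1 ? ·: X^GX^g|X^gX^g
G/I-2 ? ·: X^GY|X^gY
G/II-1 aff I-1×I-2: X^gY
G/II-2 ? ·: X^GX^g|X^gX^g
G/III-1 aff II-2×II-1: X^gY
⇒ G over [I-1,I-2,II-1,II-2,III-1]: 8 consistent

II-2 ∈ {X^GX^g, X^gX^g}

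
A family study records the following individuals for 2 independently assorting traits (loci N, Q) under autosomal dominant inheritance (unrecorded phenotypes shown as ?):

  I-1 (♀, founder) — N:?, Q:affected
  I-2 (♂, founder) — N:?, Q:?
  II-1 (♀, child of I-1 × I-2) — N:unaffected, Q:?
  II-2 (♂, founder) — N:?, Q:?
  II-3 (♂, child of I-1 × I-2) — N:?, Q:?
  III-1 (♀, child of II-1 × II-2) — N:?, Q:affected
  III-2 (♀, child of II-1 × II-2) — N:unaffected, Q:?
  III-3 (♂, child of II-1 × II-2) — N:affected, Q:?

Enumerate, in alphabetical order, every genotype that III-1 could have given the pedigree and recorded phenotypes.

N/I-1 ? ·: nn|Nn
N/I-2 ? ·: nn|Nn
N/II-1 un I-1×I-2: nn
N/II-2 ? ·: Nn
N/II-3 ? I-1×I-2: nn|Nn|NN
N/III-1 ? II-1×II-2: nn|Nn
N/III-2 un II-1×II-2: nn
N/III-3 aff II-1×II-2: Nn
⇒ N over [I-1,I-2,II-1,II-2,II-3,III-1,III-2,III-3]: 16 consistent
Q/I-1 aff ·: Qq|QQ
Q/I-2 ? ·: qq|Qq|QQ
Q/II-1 ? I-1×I-2: qq|Qq|QQ
Q/II-2 ? ·: qq|Qq|QQ
Q/II-3 ? I-1×I-2: qq|Qq|QQ
Q/III-1 aff II-1×II-2: Qq|QQ
Q/III-2 ? II-1×II-2: qq|Qq|QQ
Q/III-3 ? II-1×II-2: qq|Qq|QQ
⇒ Q over [I-1,I-2,II-1,II-2,II-3,III-1,III-2,III-3]: 405 consistent

III-1 ∈ {Nn QQ, Nn Qq, nn QQ, nn Qq}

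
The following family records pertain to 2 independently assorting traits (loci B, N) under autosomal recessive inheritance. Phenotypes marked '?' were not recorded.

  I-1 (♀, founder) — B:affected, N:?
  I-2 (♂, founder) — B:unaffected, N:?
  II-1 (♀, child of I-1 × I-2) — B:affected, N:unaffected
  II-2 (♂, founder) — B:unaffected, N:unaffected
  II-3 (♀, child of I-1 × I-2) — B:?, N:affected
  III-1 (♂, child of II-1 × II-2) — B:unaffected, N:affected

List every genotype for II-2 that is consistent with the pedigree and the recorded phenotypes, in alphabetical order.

B/I-1 aff ·: bb
B/I-2 un ·: Bb
B/II-1 aff I-1×I-2: bb
B/II-2 un ·: BB|Bb
B/II-3 ? I-1×I-2: Bb|bb
B/III-1 un II-1×II-2: Bb
⇒ B over [I-1,I-2,II-1,II-2,II-3,III-1]: 4 consistent
N/I-1 ? ·: Nn|nn
N/I-2 ? ·: Nn|nn
N/II-1 un I-1×I-2: Nn
N/II-2 un ·: Nn
N/II-3 aff I-1×I-2: nn
N/III-1 aff II-1×II-2: nn
⇒ N over [I-1,I-2,II-1,II-2,II-3,III-1]: 3 consistent

II-2 ∈ {BB Nn, Bb Nn}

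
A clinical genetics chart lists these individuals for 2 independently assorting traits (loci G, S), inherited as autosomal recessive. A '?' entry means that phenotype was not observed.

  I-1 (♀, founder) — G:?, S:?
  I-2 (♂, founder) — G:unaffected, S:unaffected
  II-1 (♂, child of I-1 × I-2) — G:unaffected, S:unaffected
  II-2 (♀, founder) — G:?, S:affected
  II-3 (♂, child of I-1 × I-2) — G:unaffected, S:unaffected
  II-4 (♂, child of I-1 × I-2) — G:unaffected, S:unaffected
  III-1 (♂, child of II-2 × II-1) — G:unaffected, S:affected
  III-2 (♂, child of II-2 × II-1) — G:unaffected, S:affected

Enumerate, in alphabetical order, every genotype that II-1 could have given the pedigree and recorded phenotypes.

II-1 ∈ {GG Ss, Gg Ss}

G/I-1 ? ·: GG|Gg|gg
G/I-2 un ·: GG|Gg
G/II-1 un I-1×I-2: GG|Gg
G/II-2 ? ·: GG|Gg|gg
G/II-3 un I-1×I-2: GG|Gg
G/II-4 un I-1×I-2: GG|Gg
G/III-1 un II-2×II-1: GG|Gg
G/III-2 un II-2×II-1: GG|Gg
⇒ G over [I-1,I-2,II-1,II-2,II-3,II-4,III-1,III-2]: 204 consistent
S/I-1 ? ·: SS|Ss|ss
S/I-2 un ·: SS|Ss
S/II-1 un I-1×I-2: Ss
S/II-2 aff ·: ss
S/II-3 un I-1×I-2: SS|Ss
S/II-4 un I-1×I-2: SS|Ss
S/III-1 aff II-2×II-1: ss
S/III-2 aff II-2×II-1: ss
⇒ S over [I-1,I-2,II-1,II-2,II-3,II-4,III-1,III-2]: 14 consistent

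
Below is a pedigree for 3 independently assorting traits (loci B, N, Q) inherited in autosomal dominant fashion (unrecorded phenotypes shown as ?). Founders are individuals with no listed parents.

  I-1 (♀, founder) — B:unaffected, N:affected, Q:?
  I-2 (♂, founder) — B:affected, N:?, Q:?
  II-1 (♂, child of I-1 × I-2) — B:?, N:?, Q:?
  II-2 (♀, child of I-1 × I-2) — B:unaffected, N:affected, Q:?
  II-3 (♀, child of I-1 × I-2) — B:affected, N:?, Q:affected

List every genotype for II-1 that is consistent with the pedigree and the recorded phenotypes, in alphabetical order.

II-1 ∈ {Bb NN QQ, Bb NN Qq, Bb NN qq, Bb Nn QQ, Bb Nn Qq, Bb Nn qq, Bb nn QQ, Bb nn Qq, Bb nn qq, bb NN QQ, bb NN Qq, bb NN qq, bb Nn QQ, bb Nn Qq, bb Nn qq, bb nn QQ, bb nn Qq, bb nn qq}

B/I-1 un ·: bb
B/I-2 aff ·: Bb
B/II-1 ? I-1×I-2: bb|Bb
B/II-2 un I-1×I-2: bb
B/II-3 aff I-1×I-2: Bb
⇒ B over [I-1,I-2,II-1,II-2,II-3]: 2 consistent
N/I-1 aff ·: Nn|NN
N/I-2 ? ·: nn|Nn|NN
N/II-1 ? I-1×I-2: nn|Nn|NN
N/II-2 aff I-1×I-2: Nn|NN
N/II-3 ? I-1×I-2: nn|Nn|NN
⇒ N over [I-1,I-2,II-1,II-2,II-3]: 40 consistent
Q/I-1 ? ·: qq|Qq|QQ
Q/I-2 ? ·: qq|Qq|QQ
Q/II-1 ? I-1×I-2: qq|Qq|QQ
Q/II-2 ? I-1×I-2: qq|Qq|QQ
Q/II-3 aff I-1×I-2: Qq|QQ
⇒ Q over [I-1,I-2,II-1,II-2,II-3]: 45 consistent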